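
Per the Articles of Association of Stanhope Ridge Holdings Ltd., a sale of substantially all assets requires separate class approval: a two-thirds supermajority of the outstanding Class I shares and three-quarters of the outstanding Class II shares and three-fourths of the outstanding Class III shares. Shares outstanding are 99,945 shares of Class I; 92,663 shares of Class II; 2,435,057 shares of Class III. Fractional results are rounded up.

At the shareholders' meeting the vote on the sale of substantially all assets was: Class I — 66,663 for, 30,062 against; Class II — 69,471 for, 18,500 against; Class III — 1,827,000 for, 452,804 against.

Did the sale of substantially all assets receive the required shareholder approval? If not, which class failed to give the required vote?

Not approved — the Class II shares did not give the required vote.

Class I: 2/3 of 99945 = 66630; 66,630 required, 66,663 in favor — approved.
Class II: 3/4 of 92663 = 69497.25, rounded up to 69498; 69,498 required, 69,471 in favor — not approved.
Class III: 3/4 of 2435057 = 1826292.75, rounded up to 1826293; 1,826,293 required, 1,827,000 in favor — approved.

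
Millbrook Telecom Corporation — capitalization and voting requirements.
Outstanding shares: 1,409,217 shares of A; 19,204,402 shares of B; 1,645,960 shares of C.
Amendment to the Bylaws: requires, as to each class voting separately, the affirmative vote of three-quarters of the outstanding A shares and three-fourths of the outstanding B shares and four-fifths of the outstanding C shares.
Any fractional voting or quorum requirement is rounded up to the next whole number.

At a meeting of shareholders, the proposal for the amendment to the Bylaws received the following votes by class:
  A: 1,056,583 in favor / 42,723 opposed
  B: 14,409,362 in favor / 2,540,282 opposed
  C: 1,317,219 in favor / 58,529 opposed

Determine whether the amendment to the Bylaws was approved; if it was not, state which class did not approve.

Not approved — the A shares did not give the required vote.

A: 3/4 of 1409217 = 1056912.75, rounded up to 1056913; 1,056,913 required, 1,056,583 in favor — not approved.
B: 3/4 of 19204402 = 14403301.50, rounded up to 14403302; 14,403,302 required, 14,409,362 in favor — approved.
C: 4/5 of 1645960 = 1316768; 1,316,768 required, 1,317,219 in favor — approved.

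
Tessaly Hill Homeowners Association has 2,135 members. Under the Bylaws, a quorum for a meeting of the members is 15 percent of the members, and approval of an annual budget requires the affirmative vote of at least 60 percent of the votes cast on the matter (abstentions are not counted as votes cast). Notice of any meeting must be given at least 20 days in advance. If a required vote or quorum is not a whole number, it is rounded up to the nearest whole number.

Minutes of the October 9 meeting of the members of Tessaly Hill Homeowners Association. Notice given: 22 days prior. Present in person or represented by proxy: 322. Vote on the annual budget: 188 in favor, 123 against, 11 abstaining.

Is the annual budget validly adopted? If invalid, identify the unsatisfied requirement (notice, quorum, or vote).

Notice: 22 days given; 20 required. Satisfied.
Quorum: 15% of 2,135 = 320.25, rounded up to 321; 322 present. Satisfied.
Vote: requires three-fifths of the votes cast (322 − 11 abstaining = 311); 3/5 of 311 = 186.60, rounded up to 187, so 187 needed; 188 in favor. Satisfied.

Valid — all requirements satisfied.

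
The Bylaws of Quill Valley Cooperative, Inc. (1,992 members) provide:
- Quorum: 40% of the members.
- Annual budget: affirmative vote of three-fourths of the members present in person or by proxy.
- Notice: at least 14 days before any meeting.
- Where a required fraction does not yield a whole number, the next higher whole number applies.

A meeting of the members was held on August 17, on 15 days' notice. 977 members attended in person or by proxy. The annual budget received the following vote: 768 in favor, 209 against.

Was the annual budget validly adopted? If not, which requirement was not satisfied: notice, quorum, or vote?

Valid — all requirements satisfied.

Notice: 15 days given; 14 required. Satisfied.
Quorum: 40% of 1,992 = 796.80, rounded up to 797; 977 present. Satisfied.
Vote: requires three-fourths of those present (977); 3/4 of 977 = 732.75, rounded up to 733, so 733 needed; 768 in favor. Satisfied.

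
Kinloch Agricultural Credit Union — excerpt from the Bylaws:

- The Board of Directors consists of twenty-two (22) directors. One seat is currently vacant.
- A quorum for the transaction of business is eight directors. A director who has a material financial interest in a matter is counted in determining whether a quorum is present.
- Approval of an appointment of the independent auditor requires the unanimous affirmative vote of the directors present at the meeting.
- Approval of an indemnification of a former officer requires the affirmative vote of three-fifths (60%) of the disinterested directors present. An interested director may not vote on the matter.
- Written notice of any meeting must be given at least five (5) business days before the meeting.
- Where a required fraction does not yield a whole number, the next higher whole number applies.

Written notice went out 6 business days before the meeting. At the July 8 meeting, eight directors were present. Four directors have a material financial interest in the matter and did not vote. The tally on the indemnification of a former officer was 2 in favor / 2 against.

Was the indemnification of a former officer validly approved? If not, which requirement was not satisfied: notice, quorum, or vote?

Notice: 6 business days given; 5 required (6 ≥ 5). Satisfied.
Quorum: 8 present (interested directors count toward quorum); quorum is 8. Satisfied.
Vote: the indemnification of a former officer requires three-fifths of the disinterested directors present (8 − 4 = 4). 3/5 of 4 = 2.40, rounded up to 3, so 3 affirmative votes are needed; 2 voted in favor. Not satisfied.

Invalid — vote requirement not satisfied.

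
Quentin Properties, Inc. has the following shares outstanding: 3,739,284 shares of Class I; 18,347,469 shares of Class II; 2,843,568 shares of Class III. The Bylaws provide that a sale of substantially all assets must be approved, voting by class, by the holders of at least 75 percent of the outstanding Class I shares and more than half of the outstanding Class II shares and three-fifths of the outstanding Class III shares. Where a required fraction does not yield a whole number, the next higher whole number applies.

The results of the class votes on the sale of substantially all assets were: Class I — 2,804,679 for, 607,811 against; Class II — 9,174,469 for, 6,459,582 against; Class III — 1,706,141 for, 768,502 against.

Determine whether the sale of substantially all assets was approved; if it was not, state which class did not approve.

Approved — every class gave the required vote.

Class I: 3/4 of 3739284 = 2804463; 2,804,463 required, 2,804,679 in favor — approved.
Class II: a majority of 18347469 is 9173735; 9,173,735 required, 9,174,469 in favor — approved.
Class III: 3/5 of 2843568 = 1706140.80, rounded up to 1706141; 1,706,141 required, 1,706,141 in favor — approved.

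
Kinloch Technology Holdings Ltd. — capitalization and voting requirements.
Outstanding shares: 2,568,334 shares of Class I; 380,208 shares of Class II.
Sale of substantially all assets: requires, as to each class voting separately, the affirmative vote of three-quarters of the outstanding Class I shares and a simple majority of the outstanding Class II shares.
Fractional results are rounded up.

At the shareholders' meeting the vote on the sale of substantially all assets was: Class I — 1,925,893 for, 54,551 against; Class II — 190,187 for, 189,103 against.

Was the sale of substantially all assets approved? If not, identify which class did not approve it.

Not approved — the Class I shares did not give the required vote.

Class I: 3/4 of 2568334 = 1926250.50, rounded up to 1926251; 1,926,251 required, 1,925,893 in favor — not approved.
Class II: a majority of 380208 is 190105; 190,105 required, 190,187 in favor — approved.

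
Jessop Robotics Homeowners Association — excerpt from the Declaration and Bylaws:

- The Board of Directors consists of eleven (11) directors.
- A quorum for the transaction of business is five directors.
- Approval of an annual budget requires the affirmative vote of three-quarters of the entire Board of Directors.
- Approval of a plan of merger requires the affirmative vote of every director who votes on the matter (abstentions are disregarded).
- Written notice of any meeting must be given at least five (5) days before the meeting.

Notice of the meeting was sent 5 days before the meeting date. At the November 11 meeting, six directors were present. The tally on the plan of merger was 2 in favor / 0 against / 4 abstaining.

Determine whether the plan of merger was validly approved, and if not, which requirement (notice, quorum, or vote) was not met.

Valid — all requirements satisfied.

Notice: 5 days given; 5 required (5 ≥ 5). Satisfied.
Quorum: 6 present; quorum is 5. Satisfied.
Vote: the plan of merger requires the unanimous vote of the votes cast (6 present − 4 abstaining = 2). Unanimous means all 2, so 2 affirmative votes are needed; 2 voted in favor. Satisfied.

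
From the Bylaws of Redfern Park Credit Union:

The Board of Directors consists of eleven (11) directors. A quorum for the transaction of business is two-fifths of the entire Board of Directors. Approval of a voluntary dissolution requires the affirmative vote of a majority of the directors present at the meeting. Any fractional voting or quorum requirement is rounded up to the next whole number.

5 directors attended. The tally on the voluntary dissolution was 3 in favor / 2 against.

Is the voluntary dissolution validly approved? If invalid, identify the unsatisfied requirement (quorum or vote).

Quorum: 5 present; quorum is 5. Satisfied.
Vote: the voluntary dissolution requires a majority of the directors present (5). A majority of 5 is 3, so 3 affirmative votes are needed; 3 voted in favor. Satisfied.

Valid — all requirements satisfied.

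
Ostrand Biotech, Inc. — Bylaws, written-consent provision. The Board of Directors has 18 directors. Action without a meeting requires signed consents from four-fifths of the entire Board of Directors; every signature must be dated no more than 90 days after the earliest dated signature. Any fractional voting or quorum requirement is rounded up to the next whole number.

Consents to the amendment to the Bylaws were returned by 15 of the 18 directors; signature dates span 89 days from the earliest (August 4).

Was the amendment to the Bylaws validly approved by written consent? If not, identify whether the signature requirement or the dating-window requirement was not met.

Signatures required: four-fifths of 18 — 4/5 of 18 = 14.40, rounded up to 15, so 15 needed; 15 signed. Sufficient.
Dating window: the latest signature is 89 days after the earliest; the limit is 90 days. Within the window.

Effective — both the signature and dating-window requirements are satisfied.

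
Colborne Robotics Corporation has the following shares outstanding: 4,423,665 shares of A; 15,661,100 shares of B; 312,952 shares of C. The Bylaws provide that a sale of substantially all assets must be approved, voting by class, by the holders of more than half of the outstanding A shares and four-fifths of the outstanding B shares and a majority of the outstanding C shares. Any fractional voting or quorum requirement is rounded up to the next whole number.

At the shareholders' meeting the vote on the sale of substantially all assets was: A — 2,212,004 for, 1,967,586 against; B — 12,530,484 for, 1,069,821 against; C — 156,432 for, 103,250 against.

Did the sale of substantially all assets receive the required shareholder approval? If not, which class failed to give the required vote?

Not approved — the C shares did not give the required vote.

A: a majority of 4423665 is 2211833; 2,211,833 required, 2,212,004 in favor — approved.
B: 4/5 of 15661100 = 12528880; 12,528,880 required, 12,530,484 in favor — approved.
C: a majority of 312952 is 156477; 156,477 required, 156,432 in favor — not approved.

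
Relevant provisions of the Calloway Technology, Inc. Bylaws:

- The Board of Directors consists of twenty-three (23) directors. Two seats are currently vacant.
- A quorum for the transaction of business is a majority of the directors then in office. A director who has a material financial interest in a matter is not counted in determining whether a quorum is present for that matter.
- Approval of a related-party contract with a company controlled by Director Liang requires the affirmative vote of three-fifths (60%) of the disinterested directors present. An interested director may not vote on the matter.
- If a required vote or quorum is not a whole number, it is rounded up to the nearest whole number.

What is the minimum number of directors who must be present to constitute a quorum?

A majority of 21 is 11.

11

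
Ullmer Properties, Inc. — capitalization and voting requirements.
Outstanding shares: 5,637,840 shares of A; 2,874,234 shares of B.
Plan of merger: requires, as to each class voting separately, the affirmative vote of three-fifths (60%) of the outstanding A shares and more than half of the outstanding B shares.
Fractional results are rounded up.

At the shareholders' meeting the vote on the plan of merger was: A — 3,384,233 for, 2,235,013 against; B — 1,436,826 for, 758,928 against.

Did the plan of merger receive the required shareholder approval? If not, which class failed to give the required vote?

Not approved — the B shares did not give the required vote.

A: 3/5 of 5637840 = 3382704; 3,382,704 required, 3,384,233 in favor — approved.
B: a majority of 2874234 is 1437118; 1,437,118 required, 1,436,826 in favor — not approved.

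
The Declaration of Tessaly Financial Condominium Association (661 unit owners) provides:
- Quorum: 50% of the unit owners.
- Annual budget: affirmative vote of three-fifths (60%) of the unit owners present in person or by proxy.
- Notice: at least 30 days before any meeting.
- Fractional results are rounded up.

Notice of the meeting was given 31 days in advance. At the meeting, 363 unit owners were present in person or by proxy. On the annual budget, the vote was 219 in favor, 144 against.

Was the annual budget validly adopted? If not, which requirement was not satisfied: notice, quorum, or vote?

Notice: 31 days given; 30 required. Satisfied.
Quorum: 50% of 661 = 330.50, rounded up to 331; 363 present. Satisfied.
Vote: requires three-fifths of those present (363); 3/5 of 363 = 217.80, rounded up to 218, so 218 needed; 219 in favor. Satisfied.

Valid — all requirements satisfied.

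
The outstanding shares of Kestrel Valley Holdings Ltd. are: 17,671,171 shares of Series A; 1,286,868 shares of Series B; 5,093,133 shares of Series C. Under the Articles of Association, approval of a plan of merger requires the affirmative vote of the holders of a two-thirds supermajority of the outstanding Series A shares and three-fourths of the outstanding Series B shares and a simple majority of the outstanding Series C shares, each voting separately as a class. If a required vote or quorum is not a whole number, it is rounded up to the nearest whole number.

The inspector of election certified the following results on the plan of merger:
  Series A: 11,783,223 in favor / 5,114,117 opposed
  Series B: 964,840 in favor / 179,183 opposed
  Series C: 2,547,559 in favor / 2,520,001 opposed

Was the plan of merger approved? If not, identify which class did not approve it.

Series A: 2/3 of 17671171 = 11780780.67, rounded up to 11780781; 11,780,781 required, 11,783,223 in favor — approved.
Series B: 3/4 of 1286868 = 965151; 965,151 required, 964,840 in favor — not approved.
Series C: a majority of 5093133 is 2546567; 2,546,567 required, 2,547,559 in favor — approved.

Not approved — the Series B shares did not give the required vote.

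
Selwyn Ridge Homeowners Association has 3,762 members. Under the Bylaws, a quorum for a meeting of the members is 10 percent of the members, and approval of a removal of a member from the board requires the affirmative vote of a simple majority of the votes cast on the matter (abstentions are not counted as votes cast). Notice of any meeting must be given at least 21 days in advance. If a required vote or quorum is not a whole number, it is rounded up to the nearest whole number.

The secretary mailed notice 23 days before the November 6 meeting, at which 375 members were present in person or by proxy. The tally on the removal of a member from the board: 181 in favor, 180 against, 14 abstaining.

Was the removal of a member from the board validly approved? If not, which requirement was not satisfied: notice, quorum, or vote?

Invalid — quorum requirement not satisfied.

Notice: 23 days given; 21 required. Satisfied.
Quorum: 10% of 3,762 = 376.20, rounded up to 377; 375 present. Not satisfied.
Vote: requires a majority of the votes cast (375 − 14 abstaining = 361); a majority of 361 is 181, so 181 needed; 181 in favor. Satisfied.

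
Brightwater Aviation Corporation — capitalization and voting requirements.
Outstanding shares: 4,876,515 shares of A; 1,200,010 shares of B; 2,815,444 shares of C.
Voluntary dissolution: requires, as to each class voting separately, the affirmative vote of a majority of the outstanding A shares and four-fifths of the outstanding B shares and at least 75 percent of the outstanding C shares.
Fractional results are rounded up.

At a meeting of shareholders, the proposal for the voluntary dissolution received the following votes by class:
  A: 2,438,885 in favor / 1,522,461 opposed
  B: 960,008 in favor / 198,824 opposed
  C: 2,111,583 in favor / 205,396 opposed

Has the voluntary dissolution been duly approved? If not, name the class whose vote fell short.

A: a majority of 4876515 is 2438258; 2,438,258 required, 2,438,885 in favor — approved.
B: 4/5 of 1200010 = 960008; 960,008 required, 960,008 in favor — approved.
C: 3/4 of 2815444 = 2111583; 2,111,583 required, 2,111,583 in favor — approved.

Approved — every class gave the required vote.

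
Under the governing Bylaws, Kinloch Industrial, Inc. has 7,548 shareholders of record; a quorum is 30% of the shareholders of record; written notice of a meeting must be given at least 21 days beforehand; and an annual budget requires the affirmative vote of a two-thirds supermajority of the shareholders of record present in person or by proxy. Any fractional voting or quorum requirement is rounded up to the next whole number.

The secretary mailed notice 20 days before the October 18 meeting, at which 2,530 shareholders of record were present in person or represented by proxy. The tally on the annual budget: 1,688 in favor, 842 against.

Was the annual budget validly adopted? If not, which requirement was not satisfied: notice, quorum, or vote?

Notice: 20 days given; 21 required. Not satisfied.
Quorum: 30% of 7,548 = 2,264.40, rounded up to 2,265; 2,530 present. Satisfied.
Vote: requires two-thirds of those present (2,530); 2/3 of 2530 = 1686.67, rounded up to 1687, so 1,687 needed; 1,688 in favor. Satisfied.

Invalid — notice requirement not satisfied.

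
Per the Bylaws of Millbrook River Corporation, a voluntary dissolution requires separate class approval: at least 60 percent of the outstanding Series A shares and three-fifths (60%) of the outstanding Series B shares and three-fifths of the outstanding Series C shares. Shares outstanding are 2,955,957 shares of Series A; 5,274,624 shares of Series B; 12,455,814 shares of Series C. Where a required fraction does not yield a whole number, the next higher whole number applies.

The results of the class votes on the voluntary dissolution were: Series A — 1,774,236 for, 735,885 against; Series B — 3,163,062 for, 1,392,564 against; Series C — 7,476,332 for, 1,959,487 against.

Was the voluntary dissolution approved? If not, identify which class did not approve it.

Not approved — the Series B shares did not give the required vote.

Series A: 3/5 of 2955957 = 1773574.20, rounded up to 1773575; 1,773,575 required, 1,774,236 in favor — approved.
Series B: 3/5 of 5274624 = 3164774.40, rounded up to 3164775; 3,164,775 required, 3,163,062 in favor — not approved.
Series C: 3/5 of 12455814 = 7473488.40, rounded up to 7473489; 7,473,489 required, 7,476,332 in favor — approved.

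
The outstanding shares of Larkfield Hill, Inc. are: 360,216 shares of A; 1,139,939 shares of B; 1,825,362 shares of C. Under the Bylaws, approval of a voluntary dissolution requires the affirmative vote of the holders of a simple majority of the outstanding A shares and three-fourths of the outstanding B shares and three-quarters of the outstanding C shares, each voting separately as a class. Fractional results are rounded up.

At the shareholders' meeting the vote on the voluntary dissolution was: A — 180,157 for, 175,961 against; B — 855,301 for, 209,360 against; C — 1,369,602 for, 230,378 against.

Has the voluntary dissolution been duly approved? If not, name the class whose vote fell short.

A: a majority of 360216 is 180109; 180,109 required, 180,157 in favor — approved.
B: 3/4 of 1139939 = 854954.25, rounded up to 854955; 854,955 required, 855,301 in favor — approved.
C: 3/4 of 1825362 = 1369021.50, rounded up to 1369022; 1,369,022 required, 1,369,602 in favor — approved.

Approved — every class gave the required vote.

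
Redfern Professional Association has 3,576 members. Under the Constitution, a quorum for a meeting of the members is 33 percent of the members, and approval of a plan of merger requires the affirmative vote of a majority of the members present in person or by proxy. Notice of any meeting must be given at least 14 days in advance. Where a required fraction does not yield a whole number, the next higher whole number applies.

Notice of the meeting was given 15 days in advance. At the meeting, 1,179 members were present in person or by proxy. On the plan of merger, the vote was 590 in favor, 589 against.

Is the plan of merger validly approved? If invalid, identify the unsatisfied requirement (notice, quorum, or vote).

Notice: 15 days given; 14 required. Satisfied.
Quorum: 33% of 3,576 = 1,180.08, rounded up to 1,181; 1,179 present. Not satisfied.
Vote: requires a majority of those present (1,179); a majority of 1179 is 590, so 590 needed; 590 in favor. Satisfied.

Invalid — quorum requirement not satisfied.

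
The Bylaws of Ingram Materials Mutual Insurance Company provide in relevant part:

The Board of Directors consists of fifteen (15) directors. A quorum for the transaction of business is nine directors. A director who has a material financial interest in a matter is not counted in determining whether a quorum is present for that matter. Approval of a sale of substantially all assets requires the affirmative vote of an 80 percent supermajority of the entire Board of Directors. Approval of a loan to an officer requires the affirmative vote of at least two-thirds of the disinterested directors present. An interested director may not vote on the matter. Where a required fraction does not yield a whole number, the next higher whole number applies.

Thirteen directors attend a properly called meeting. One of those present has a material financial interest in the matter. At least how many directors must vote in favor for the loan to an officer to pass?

8

The loan to an officer requires two-thirds of the disinterested directors present (13 − 1 = 12).
2/3 of 12 = 8.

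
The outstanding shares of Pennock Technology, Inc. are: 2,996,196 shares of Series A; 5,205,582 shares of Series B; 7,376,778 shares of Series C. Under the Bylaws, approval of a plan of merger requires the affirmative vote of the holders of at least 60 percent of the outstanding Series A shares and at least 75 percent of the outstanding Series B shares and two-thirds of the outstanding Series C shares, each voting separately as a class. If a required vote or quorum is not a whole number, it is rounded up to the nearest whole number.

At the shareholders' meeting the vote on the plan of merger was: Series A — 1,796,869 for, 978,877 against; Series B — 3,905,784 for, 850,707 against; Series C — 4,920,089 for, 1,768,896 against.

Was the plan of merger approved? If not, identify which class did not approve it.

Not approved — the Series A shares did not give the required vote.

Series A: 3/5 of 2996196 = 1797717.60, rounded up to 1797718; 1,797,718 required, 1,796,869 in favor — not approved.
Series B: 3/4 of 5205582 = 3904186.50, rounded up to 3904187; 3,904,187 required, 3,905,784 in favor — approved.
Series C: 2/3 of 7376778 = 4917852; 4,917,852 required, 4,920,089 in favor — approved.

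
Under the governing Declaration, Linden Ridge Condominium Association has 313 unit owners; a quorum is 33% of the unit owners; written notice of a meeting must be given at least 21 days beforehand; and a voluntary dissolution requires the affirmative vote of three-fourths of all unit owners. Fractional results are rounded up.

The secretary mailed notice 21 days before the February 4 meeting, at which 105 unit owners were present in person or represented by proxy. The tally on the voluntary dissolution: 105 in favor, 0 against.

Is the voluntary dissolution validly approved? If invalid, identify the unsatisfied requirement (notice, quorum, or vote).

Notice: 21 days given; 21 required. Satisfied.
Quorum: 33% of 313 = 103.29, rounded up to 104; 105 present. Satisfied.
Vote: requires three-fourths of all unit owners (313); 3/4 of 313 = 234.75, rounded up to 235, so 235 needed; 105 in favor. Not satisfied.

Invalid — vote requirement not satisfied.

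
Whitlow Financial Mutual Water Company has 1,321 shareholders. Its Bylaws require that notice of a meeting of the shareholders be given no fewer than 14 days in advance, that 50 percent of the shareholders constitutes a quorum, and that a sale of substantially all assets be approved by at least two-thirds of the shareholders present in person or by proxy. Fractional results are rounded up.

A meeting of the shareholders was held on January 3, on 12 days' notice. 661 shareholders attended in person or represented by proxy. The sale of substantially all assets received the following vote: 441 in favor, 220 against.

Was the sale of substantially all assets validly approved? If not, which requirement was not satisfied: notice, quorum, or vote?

Invalid — notice requirement not satisfied.

Notice: 12 days given; 14 required. Not satisfied.
Quorum: 50% of 1,321 = 660.50, rounded up to 661; 661 present. Satisfied.
Vote: requires two-thirds of those present (661); 2/3 of 661 = 440.67, rounded up to 441, so 441 needed; 441 in favor. Satisfied.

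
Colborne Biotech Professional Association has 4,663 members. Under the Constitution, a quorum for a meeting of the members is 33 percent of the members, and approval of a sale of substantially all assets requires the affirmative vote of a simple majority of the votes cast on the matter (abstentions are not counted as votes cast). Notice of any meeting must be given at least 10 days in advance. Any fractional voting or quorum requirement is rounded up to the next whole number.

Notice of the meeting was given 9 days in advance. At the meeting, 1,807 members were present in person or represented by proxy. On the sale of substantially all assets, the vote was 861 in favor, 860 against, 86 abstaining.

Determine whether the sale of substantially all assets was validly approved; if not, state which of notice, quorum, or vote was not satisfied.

Notice: 9 days given; 10 required. Not satisfied.
Quorum: 33% of 4,663 = 1,538.79, rounded up to 1,539; 1,807 present. Satisfied.
Vote: requires a majority of the votes cast (1,807 − 86 abstaining = 1,721); a majority of 1721 is 861, so 861 needed; 861 in favor. Satisfied.

Invalid — notice requirement not satisfied.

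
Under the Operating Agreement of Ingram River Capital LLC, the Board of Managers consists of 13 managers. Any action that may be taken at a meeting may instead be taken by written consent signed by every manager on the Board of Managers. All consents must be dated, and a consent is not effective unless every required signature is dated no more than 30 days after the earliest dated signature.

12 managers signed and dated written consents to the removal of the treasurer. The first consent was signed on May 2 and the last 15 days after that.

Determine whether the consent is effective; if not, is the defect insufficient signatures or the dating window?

Not effective — insufficient signatures.

Signatures required: every one of 13 — unanimous means all 13, so 13 needed; 12 signed. Insufficient.
Dating window: the latest signature is 15 days after the earliest; the limit is 30 days. Within the window.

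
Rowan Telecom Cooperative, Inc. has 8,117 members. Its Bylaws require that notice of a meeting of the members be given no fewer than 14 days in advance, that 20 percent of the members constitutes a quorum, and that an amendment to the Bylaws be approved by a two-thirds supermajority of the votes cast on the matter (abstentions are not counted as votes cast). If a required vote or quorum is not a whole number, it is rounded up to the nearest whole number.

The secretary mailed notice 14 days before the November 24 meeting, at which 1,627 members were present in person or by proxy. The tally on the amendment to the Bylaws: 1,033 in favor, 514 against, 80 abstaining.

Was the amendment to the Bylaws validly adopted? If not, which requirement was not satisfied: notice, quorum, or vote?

Notice: 14 days given; 14 required. Satisfied.
Quorum: 20% of 8,117 = 1,623.40, rounded up to 1,624; 1,627 present. Satisfied.
Vote: requires two-thirds of the votes cast (1,627 − 80 abstaining = 1,547); 2/3 of 1547 = 1031.33, rounded up to 1032, so 1,032 needed; 1,033 in favor. Satisfied.

Valid — all requirements satisfied.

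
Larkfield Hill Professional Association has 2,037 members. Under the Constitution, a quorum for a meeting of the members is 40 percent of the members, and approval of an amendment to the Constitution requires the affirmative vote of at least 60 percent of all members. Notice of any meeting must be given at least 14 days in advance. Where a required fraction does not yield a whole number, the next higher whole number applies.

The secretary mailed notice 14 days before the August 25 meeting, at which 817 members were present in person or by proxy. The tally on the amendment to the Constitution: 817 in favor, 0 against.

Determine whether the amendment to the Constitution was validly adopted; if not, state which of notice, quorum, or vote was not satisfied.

Notice: 14 days given; 14 required. Satisfied.
Quorum: 40% of 2,037 = 814.80, rounded up to 815; 817 present. Satisfied.
Vote: requires three-fifths of all members (2,037); 3/5 of 2037 = 1222.20, rounded up to 1223, so 1,223 needed; 817 in favor. Not satisfied.

Invalid — vote requirement not satisfied.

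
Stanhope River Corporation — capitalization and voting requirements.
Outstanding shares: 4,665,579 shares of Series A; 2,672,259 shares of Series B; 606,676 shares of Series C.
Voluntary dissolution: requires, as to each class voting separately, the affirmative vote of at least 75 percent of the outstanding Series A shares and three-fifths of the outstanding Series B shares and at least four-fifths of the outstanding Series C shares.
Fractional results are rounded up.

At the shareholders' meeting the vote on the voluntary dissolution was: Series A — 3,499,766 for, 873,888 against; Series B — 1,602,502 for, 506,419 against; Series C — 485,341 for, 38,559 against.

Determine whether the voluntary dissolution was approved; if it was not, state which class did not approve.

Not approved — the Series B shares did not give the required vote.

Series A: 3/4 of 4665579 = 3499184.25, rounded up to 3499185; 3,499,185 required, 3,499,766 in favor — approved.
Series B: 3/5 of 2672259 = 1603355.40, rounded up to 1603356; 1,603,356 required, 1,602,502 in favor — not approved.
Series C: 4/5 of 606676 = 485340.80, rounded up to 485341; 485,341 required, 485,341 in favor — approved.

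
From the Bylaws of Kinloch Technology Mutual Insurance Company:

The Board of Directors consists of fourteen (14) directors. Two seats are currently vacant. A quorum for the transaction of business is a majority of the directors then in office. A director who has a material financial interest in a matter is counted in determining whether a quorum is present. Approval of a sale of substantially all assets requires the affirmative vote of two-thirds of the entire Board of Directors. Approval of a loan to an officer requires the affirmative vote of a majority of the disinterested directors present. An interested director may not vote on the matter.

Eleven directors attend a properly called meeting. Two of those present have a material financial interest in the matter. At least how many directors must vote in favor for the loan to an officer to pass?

5

The loan to an officer requires a majority of the disinterested directors present (11 − 2 = 9).
A majority of 9 is 5.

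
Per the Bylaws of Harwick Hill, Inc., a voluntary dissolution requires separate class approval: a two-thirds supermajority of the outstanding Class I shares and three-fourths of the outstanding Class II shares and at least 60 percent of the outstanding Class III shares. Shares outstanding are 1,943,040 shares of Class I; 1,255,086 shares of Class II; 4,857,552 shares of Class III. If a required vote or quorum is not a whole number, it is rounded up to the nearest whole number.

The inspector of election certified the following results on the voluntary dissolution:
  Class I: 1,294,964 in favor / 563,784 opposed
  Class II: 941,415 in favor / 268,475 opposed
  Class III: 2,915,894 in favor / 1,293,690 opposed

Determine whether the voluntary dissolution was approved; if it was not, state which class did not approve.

Class I: 2/3 of 1943040 = 1295360; 1,295,360 required, 1,294,964 in favor — not approved.
Class II: 3/4 of 1255086 = 941314.50, rounded up to 941315; 941,315 required, 941,415 in favor — approved.
Class III: 3/5 of 4857552 = 2914531.20, rounded up to 2914532; 2,914,532 required, 2,915,894 in favor — approved.

Not approved — the Class I shares did not give the required vote.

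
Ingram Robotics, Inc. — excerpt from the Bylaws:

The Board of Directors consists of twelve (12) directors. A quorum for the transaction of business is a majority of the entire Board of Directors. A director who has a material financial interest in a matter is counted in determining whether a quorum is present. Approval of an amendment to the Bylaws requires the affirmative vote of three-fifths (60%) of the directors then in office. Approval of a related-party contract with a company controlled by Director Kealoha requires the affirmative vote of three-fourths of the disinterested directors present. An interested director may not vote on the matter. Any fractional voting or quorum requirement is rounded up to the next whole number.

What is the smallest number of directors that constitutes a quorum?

A majority of 12 is 7.

7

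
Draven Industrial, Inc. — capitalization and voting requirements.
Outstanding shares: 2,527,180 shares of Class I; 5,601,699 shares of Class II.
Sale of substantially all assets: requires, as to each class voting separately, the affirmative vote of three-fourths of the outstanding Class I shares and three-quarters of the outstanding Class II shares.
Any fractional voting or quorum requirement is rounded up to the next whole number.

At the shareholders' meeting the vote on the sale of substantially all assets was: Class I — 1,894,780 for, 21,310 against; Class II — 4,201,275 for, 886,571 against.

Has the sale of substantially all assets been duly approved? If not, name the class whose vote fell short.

Class I: 3/4 of 2527180 = 1895385; 1,895,385 required, 1,894,780 in favor — not approved.
Class II: 3/4 of 5601699 = 4201274.25, rounded up to 4201275; 4,201,275 required, 4,201,275 in favor — approved.

Not approved — the Class I shares did not give the required vote.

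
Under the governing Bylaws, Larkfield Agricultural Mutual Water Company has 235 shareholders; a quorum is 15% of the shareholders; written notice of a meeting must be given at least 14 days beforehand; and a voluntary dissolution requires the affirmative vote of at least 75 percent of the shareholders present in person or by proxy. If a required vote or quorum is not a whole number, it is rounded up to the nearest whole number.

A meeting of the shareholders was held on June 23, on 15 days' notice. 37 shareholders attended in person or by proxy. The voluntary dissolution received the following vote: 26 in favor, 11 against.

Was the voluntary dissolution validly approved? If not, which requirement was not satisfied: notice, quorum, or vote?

Invalid — vote requirement not satisfied.

Notice: 15 days given; 14 required. Satisfied.
Quorum: 15% of 235 = 35.25, rounded up to 36; 37 present. Satisfied.
Vote: requires three-fourths of those present (37); 3/4 of 37 = 27.75, rounded up to 28, so 28 needed; 26 in favor. Not satisfied.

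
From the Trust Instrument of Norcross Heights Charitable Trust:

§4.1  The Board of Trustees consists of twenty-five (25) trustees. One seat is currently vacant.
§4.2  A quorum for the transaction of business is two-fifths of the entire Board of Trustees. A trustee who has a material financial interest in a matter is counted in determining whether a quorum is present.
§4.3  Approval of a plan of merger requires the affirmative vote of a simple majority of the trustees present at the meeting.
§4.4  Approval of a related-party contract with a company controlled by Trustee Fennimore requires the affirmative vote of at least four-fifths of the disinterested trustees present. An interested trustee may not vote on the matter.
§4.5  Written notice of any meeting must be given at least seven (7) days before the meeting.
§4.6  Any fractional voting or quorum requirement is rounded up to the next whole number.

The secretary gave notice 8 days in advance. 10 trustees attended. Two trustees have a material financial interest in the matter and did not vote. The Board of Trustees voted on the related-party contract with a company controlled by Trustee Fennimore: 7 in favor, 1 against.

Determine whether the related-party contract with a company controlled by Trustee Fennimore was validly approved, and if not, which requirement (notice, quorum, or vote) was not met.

Valid — all requirements satisfied.

Notice: 8 days given; 7 required (8 ≥ 7). Satisfied.
Quorum: 10 present (interested trustees count toward quorum); quorum is 10. Satisfied.
Vote: the related-party contract with a company controlled by Trustee Fennimore requires four-fifths of the disinterested trustees present (10 − 2 = 8). 4/5 of 8 = 6.40, rounded up to 7, so 7 affirmative votes are needed; 7 voted in favor. Satisfied.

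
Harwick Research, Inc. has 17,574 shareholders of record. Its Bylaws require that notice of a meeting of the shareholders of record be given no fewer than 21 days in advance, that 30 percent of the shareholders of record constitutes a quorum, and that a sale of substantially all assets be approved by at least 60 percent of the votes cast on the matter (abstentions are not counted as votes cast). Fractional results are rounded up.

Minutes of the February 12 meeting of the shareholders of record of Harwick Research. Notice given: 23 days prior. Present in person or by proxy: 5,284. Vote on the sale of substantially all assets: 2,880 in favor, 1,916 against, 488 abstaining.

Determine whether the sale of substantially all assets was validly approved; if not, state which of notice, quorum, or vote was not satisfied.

Valid — all requirements satisfied.

Notice: 23 days given; 21 required. Satisfied.
Quorum: 30% of 17,574 = 5,272.20, rounded up to 5,273; 5,284 present. Satisfied.
Vote: requires three-fifths of the votes cast (5,284 − 488 abstaining = 4,796); 3/5 of 4796 = 2877.60, rounded up to 2878, so 2,878 needed; 2,880 in favor. Satisfied.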